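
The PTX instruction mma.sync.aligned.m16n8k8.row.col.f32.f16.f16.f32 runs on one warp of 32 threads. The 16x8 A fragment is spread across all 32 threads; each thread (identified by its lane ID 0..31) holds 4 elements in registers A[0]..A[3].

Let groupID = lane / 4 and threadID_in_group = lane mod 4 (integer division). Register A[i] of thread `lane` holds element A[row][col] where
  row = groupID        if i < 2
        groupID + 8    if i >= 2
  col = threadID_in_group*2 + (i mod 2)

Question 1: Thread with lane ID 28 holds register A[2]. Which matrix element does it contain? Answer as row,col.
15,0

L=28⇒gr=28>>2=7, th=28&3=0
[2]⇒row 7+8=15  col 0·2+0=0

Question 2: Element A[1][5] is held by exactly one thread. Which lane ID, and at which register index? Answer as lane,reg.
r=1→G=1,rhi=0  c=5→T=2,p=1
L=1*4+2=6  i=0*2+1=1

6,1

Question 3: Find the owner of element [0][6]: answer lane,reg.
r=0→G=0,rhi=0  c=6→T=3,p=0
L=0*4+3=3  i=0*2+0=0

3,0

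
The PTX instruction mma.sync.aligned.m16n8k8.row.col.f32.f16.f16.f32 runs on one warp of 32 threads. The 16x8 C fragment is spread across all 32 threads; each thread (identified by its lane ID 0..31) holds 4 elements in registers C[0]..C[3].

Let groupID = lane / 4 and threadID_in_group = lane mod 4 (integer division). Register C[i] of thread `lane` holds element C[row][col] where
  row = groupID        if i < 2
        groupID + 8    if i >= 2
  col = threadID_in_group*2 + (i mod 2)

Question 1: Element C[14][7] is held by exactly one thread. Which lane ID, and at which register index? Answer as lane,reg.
27,3

r:14=>grp=6,rB=1  c:7=>tig=3,lo=1
L=6*4+3=27  i=1*2+1=3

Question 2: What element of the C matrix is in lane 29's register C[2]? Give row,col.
lane 29->29/4=7, 29 mod 4=1
i=2  r:7+8->15  c:2·1+0->2

15,2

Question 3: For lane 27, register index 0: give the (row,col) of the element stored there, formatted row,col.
6,6

lane 27→27/4=6, 27 mod 4=3
i=0  r:6+0→6  c:2·3+0→6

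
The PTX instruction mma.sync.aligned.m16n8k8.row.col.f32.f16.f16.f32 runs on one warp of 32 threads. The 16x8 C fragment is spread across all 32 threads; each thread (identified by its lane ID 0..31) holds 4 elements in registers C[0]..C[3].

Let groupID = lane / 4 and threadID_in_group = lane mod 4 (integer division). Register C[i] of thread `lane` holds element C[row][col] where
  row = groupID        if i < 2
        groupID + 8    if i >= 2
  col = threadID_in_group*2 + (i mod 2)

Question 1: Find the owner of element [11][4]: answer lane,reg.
r=11→G=3,rhi=1  c=4→T=2,p=0
L=3*4+2=14  i=1*2+0=2

14,2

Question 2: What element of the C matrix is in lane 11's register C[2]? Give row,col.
10,6

L=11=>grp=11>>2=2, tig=11&3=3
[2]=>row 2+8=10  col 3·2+0=6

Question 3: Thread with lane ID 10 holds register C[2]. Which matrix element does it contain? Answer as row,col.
10,4

L=10→G=10>>2=2, T=10&3=2
[2]→row 2+8=10  col 2·2+0=4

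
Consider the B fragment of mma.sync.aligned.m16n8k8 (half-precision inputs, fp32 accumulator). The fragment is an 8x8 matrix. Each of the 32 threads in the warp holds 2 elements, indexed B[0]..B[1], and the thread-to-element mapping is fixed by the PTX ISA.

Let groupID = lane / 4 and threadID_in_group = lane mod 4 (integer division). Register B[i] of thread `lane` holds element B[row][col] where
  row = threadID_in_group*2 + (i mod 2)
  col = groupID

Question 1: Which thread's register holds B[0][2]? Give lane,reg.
c=2->g=2  r=0->t=0,b0=0
L=2*4+0=8  i=0=0

8,0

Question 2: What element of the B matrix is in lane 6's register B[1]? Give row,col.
5,1

lane 6: g=1 (6/4), t=2 (6%4)
i=1: r=2*2+1=5, c=g=1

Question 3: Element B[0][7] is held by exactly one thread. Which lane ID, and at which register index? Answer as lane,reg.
c:7=>grp=7  r:0=>tig=0,lo=0
L=7*4+0=28  i=0=0

28,0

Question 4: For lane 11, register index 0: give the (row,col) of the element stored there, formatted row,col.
lane 11: g=2 (11/4), t=3 (11%4)
i=0: r=3*2+0=6, c=g=2

6,2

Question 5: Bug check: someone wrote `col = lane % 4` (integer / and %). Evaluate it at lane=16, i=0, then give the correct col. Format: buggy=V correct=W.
`lane % 4`[16,0]→0
lane 16: G=4 (16/4), T=0 (16%4)
i=0: r=0*2+0=0, c=G=4
col: 0 vs 4

buggy=0 correct=4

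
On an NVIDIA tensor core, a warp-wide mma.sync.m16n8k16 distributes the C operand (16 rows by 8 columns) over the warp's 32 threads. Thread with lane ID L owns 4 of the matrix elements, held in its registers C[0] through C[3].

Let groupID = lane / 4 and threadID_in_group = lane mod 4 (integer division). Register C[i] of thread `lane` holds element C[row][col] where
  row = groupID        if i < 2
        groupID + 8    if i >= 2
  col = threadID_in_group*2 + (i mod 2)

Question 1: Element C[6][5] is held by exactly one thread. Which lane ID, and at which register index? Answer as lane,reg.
26,1

r=6→G=6,rhi=0  c=5→T=2,p=1
L=6*4+2=26  i=0*2+1=1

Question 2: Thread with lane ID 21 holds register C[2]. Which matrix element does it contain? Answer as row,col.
21: gid=5,tid=1
[2] (5+8,1*2+0) = (13,2)

13,2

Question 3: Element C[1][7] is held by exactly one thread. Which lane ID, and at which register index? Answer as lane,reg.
7,1

r=1->g=1,rb=0  c=7->t=3,b0=1
L=1*4+3=7  i=0*2+1=1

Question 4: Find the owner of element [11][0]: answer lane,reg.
12,2

r=11->g=3,rb=1  c=0->t=0,b0=0
L=3*4+0=12  i=1*2+0=2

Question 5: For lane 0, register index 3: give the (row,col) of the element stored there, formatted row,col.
0: grp=0,tig=0
[3] (0+8,0*2+1) = (8,1)

8,1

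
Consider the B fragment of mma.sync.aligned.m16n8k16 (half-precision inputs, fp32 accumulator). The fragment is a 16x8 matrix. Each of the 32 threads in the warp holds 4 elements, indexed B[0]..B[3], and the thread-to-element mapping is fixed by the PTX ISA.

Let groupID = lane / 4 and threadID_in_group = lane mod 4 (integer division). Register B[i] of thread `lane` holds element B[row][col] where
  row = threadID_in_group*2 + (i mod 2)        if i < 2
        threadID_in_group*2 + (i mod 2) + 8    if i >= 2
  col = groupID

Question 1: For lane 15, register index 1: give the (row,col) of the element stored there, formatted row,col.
7,3

15: g=3,t=3
[1] (3*2+1+0,3) = (7,3)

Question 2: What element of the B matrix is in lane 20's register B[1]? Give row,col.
1,5

lane 20->20/4=5, 20 mod 4=0
i=1  r:2·0+1+0->1  c:5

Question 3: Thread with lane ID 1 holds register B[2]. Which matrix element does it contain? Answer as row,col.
lane 1->1/4=0, 1 mod 4=1
i=2  r:2·1+0+8->10  c:0

10,0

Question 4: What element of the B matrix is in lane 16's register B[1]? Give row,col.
lane 16: gid=4 (16/4), tid=0 (16%4)
i=1: r=0*2+1+0=1, c=gid=4

1,4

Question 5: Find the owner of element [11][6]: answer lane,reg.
c:6=>grp=6  r:11=>rB=1,tig=1,lo=1
L=6*4+1=25  i=1*2+1=3

25,3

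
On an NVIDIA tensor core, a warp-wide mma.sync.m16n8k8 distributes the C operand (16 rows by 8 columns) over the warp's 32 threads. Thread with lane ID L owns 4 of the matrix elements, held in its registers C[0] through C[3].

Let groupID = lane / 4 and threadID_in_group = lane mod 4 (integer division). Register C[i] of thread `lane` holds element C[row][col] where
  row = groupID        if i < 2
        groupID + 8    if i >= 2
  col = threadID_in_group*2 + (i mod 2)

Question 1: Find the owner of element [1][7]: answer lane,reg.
7,1

r=1→G=1,rhi=0  c=7→T=3,p=1
L=1*4+3=7  i=0*2+1=1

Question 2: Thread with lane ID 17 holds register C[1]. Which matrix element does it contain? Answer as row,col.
4,3

L=17⇒gr=17>>2=4, th=17&3=1
[1]⇒row 4+0=4  col 1·2+1=3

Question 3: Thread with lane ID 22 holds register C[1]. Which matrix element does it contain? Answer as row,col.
lane 22⇒22/4=5, 22 mod 4=2
i=1  r:5+0⇒5  c:2·2+1⇒5

5,5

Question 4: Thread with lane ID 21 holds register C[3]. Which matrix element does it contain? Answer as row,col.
13,3

lane 21: gid=5 (21/4), tid=1 (21%4)
i=3: r=5+8=13, c=1*2+1=3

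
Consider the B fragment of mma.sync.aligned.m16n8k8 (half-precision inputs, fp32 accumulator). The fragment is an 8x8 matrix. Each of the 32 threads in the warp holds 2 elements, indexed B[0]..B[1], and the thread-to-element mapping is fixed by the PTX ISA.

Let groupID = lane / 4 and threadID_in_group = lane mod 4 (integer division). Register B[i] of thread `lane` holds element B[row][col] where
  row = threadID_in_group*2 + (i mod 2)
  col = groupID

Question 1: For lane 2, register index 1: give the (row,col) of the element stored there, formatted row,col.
5,0

L=2→G=2>>2=0, T=2&3=2
[1]→row 2·2+1=5  col G=0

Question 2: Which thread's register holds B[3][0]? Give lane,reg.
c=0->g=0  r=3->t=1,b0=1
L=0*4+1=1  i=1=1

1,1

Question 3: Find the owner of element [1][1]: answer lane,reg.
c=1->g=1  r=1->t=0,b0=1
L=1*4+0=4  i=1=1

4,1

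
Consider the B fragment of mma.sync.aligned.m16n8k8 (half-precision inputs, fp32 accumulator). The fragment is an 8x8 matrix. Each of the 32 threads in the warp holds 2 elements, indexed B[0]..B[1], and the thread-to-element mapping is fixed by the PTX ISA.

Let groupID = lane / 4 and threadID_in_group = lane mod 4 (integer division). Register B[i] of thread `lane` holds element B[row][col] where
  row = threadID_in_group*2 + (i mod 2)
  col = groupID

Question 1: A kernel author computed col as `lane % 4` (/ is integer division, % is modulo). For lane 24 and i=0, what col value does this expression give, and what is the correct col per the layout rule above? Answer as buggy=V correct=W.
buggy=0 correct=6

`lane % 4`[24,0]->0
L=24->gid=24>>2=6, tid=24&3=0
[0]->row 0·2+0=0  col gid=6
col: 0 vs 6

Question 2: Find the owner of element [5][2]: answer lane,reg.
10,1

c=2→G=2  r=5→T=2,p=1
L=2*4+2=10  i=1=1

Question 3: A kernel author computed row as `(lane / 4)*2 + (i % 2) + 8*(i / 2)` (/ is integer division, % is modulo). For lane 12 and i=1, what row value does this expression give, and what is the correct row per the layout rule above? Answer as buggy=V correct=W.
`(lane / 4)*2 + (i % 2) + 8*(i / 2)`[12,1]→7
L=12→G=12>>2=3, T=12&3=0
[1]→row 0·2+1=1  col G=3
row: 7 vs 1

buggy=7 correct=1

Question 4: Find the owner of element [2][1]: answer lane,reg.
5,0

c=1⇒gr=1  r=2⇒th=1,odd=0
L=1*4+1=5  i=0=0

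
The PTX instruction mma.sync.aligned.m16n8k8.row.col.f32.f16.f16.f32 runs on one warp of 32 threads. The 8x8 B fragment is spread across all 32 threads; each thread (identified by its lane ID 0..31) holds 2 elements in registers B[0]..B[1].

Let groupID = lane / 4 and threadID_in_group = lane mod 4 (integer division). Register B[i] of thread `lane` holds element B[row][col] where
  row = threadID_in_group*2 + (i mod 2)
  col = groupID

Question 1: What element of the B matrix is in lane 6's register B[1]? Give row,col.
6: G=1,T=2
[1] (2*2+1,1) = (5,1)

5,1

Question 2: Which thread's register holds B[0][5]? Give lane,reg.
20,0

c: 5->gid=5  r: 0->tid=0,i&1=0
L=5*4+0=20  i=0=0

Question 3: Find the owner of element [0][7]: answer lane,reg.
28,0

c:7=>grp=7  r:0=>tig=0,lo=0
L=7*4+0=28  i=0=0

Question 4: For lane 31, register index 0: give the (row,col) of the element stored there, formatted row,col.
L=31⇒gr=31>>2=7, th=31&3=3
[0]⇒row 3·2+0=6  col gr=7

6,7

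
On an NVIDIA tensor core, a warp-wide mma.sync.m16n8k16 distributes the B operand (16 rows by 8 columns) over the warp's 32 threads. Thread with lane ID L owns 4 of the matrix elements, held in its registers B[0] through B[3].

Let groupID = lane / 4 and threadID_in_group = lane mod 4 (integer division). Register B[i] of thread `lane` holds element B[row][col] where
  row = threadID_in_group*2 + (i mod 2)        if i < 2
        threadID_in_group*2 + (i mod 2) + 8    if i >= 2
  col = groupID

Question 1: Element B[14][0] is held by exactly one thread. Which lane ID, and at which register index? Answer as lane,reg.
3,2

c=0→G=0  r=14→rhi=1,T=3,p=0
L=0*4+3=3  i=1*2+0=2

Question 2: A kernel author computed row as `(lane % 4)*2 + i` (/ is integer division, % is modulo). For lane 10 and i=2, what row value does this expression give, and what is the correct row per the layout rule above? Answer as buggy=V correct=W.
`(lane % 4)*2 + i`[10,2]->6
lane 10: gid=2 (10/4), tid=2 (10%4)
i=2: r=2*2+0+8=12, c=gid=2
row: 6 vs 12

buggy=6 correct=12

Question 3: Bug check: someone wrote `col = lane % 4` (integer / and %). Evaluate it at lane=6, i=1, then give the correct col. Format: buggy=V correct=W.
`lane % 4`[6,1]=>2
lane 6: grp=1 (6/4), tig=2 (6%4)
i=1: r=2*2+1+0=5, c=grp=1
col: 2 vs 1

buggy=2 correct=1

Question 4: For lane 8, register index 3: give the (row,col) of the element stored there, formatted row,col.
8: gid=2,tid=0
[3] (0*2+1+8,2) = (9,2)

9,2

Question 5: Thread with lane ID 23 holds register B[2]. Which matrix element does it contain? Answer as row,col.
14,5

lane 23: G=5 (23/4), T=3 (23%4)
i=2: r=3*2+0+8=14, c=G=5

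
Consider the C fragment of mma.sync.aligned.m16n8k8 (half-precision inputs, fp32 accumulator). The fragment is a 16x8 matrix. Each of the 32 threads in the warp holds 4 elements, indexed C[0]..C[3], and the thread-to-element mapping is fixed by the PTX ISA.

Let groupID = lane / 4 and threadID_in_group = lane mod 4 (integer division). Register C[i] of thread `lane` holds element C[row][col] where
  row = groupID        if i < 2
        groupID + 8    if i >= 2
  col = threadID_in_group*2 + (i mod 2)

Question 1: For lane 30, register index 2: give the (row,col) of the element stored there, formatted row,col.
15,4

30: gid=7,tid=2
[2] (7+8,2*2+0) = (15,4)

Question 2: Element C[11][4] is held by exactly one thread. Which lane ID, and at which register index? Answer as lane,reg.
14,2

r=11⇒gr=3,Rb=1  c=4⇒th=2,odd=0
L=3*4+2=14  i=1*2+0=2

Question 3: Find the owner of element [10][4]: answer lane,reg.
r=10->g=2,rb=1  c=4->t=2,b0=0
L=2*4+2=10  i=1*2+0=2

10,2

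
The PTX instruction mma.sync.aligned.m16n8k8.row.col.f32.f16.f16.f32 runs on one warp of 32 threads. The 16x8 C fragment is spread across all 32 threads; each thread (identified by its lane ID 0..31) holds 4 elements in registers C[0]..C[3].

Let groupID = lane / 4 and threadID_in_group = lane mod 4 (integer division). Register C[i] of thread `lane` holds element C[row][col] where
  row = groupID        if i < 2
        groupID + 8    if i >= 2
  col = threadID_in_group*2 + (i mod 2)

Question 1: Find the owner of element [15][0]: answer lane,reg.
28,2

r: 15->gid=7,r8=1  c: 0->tid=0,i&1=0
L=7*4+0=28  i=1*2+0=2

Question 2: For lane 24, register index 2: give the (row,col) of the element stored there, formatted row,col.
14,0

L=24->gid=24>>2=6, tid=24&3=0
[2]->row 6+8=14  col 0·2+0=0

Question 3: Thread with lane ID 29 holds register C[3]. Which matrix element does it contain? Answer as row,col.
29: g=7,t=1
[3] (7+8,1*2+1) = (15,3)

15,3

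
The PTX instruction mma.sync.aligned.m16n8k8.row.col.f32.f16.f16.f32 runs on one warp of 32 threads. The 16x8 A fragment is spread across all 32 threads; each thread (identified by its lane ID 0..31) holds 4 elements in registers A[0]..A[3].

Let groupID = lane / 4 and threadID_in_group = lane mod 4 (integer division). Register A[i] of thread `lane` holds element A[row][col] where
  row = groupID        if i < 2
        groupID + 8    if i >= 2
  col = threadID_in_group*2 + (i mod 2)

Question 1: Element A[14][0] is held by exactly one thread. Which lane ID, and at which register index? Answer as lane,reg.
24,2

r=14⇒gr=6,Rb=1  c=0⇒th=0,odd=0
L=6*4+0=24  i=1*2+0=2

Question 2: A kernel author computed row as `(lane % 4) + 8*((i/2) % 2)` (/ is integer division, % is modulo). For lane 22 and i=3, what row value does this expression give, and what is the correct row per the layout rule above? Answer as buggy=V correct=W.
`(lane % 4) + 8*((i/2) % 2)`[22,3]->10
22: gid=5,tid=2
[3] (5+8,2*2+1) = (13,5)
row: 10 vs 13

buggy=10 correct=13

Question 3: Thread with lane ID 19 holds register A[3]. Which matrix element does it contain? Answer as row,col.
12,7

lane 19: gid=4 (19/4), tid=3 (19%4)
i=3: r=4+8=12, c=3*2+1=7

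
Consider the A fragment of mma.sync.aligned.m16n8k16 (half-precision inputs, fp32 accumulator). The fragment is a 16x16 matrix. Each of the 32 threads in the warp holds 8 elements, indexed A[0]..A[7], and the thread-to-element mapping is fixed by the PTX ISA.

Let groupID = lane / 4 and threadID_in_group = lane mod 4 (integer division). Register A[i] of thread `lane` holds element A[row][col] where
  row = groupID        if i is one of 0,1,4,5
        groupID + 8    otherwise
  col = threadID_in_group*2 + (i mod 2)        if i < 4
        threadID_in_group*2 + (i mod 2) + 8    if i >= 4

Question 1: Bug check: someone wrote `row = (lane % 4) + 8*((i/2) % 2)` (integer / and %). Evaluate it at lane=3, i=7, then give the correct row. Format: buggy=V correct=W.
buggy=11 correct=8

`(lane % 4) + 8*((i/2) % 2)`[3,7]⇒11
3: gr=0,th=3
[7] (0+8,3*2+1+8) = (8,15)
row: 11 vs 8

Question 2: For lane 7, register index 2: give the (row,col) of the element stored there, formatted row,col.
L=7->gid=7>>2=1, tid=7&3=3
[2]->row 1+8=9  col 3·2+0+0=6

9,6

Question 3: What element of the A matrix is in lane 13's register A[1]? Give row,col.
lane 13: gid=3 (13/4), tid=1 (13%4)
i=1: r=3+0=3, c=1*2+1+0=3

3,3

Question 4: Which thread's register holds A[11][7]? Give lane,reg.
15,3

r:11=>grp=3,rB=1  c:7=>cB=0,tig=3,lo=1
L=3*4+3=15  i=0*4+1*2+1=3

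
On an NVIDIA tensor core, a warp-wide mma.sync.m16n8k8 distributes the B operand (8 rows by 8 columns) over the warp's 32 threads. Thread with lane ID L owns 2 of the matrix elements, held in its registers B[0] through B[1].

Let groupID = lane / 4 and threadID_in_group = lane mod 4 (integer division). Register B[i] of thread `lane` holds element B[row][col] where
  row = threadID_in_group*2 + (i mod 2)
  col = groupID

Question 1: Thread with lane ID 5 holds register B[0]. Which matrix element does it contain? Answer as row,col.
5: gid=1,tid=1
[0] (1*2+0,1) = (2,1)

2,1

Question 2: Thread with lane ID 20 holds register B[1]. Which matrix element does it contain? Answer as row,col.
1,5

L=20->g=20>>2=5, t=20&3=0
[1]->row 0·2+1=1  col g=5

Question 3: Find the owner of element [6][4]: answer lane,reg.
19,0

c=4→G=4  r=6→T=3,p=0
L=4*4+3=19  i=0=0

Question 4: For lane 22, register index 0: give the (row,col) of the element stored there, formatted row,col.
4,5

lane 22: g=5 (22/4), t=2 (22%4)
i=0: r=2*2+0=4, c=g=5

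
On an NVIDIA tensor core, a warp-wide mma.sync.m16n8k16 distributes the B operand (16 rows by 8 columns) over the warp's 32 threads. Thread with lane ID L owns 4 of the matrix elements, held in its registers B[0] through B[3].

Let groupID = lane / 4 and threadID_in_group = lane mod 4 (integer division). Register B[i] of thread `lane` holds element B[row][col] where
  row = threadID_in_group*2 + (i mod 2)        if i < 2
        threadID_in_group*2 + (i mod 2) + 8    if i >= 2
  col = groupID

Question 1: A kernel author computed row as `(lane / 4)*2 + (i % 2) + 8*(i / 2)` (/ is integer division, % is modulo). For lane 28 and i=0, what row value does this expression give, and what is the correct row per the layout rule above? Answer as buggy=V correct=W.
`(lane / 4)*2 + (i % 2) + 8*(i / 2)`[28,0]=>14
lane 28: grp=7 (28/4), tig=0 (28%4)
i=0: r=0*2+0+0=0, c=grp=7
row: 14 vs 0

buggy=14 correct=0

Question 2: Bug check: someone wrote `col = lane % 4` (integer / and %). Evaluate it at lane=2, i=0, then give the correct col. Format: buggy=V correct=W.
buggy=2 correct=0

`lane % 4`[2,0]⇒2
lane 2: gr=0 (2/4), th=2 (2%4)
i=0: r=2*2+0+0=4, c=gr=0
col: 2 vs 0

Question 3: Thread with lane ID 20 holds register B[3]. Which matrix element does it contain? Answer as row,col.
9,5

L=20=>grp=20>>2=5, tig=20&3=0
[3]=>row 0·2+1+8=9  col grp=5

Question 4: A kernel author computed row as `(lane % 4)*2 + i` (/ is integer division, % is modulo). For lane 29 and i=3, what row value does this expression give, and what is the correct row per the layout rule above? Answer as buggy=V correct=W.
buggy=5 correct=11

`(lane % 4)*2 + i`[29,3]→5
lane 29→29/4=7, 29 mod 4=1
i=3  r:2·1+1+8→11  c:7
row: 5 vs 11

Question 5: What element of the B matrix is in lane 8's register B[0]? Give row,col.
0,2

lane 8: g=2 (8/4), t=0 (8%4)
i=0: r=0*2+0+0=0, c=g=2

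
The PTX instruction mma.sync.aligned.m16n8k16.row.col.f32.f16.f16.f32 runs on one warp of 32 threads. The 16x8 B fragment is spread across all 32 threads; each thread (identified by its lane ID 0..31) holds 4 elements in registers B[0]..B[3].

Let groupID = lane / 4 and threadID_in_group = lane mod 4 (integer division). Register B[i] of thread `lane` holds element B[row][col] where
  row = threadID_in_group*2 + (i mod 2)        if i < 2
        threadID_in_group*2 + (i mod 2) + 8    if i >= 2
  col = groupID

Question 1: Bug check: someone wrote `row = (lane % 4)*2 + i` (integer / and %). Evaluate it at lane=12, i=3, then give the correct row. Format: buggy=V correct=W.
`(lane % 4)*2 + i`[12,3]->3
lane 12->12/4=3, 12 mod 4=0
i=3  r:2·0+1+8->9  c:3
row: 3 vs 9

buggy=3 correct=9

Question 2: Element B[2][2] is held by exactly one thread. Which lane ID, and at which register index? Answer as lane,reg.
c:2=>grp=2  r:2=>rB=0,tig=1,lo=0
L=2*4+1=9  i=0*2+0=0

9,0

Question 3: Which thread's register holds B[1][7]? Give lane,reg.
28,1

c=7⇒gr=7  r=1⇒Rb=0,th=0,odd=1
L=7*4+0=28  i=0*2+1=1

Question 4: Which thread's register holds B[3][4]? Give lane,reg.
17,1

c=4->g=4  r=3->rb=0,t=1,b0=1
L=4*4+1=17  i=0*2+1=1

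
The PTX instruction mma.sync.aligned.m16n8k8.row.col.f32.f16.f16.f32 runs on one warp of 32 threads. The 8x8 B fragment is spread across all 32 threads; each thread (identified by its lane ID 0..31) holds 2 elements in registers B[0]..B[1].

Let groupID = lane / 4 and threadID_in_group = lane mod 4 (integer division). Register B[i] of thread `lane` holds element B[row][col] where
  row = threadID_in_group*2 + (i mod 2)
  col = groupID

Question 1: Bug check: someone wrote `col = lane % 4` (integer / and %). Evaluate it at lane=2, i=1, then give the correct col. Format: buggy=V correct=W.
buggy=2 correct=0

`lane % 4`[2,1]->2
2: g=0,t=2
[1] (2*2+1,0) = (5,0)
col: 2 vs 0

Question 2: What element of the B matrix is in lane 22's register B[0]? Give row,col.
22: G=5,T=2
[0] (2*2+0,5) = (4,5)

4,5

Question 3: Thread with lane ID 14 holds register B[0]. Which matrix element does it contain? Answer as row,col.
4,3

14: G=3,T=2
[0] (2*2+0,3) = (4,3)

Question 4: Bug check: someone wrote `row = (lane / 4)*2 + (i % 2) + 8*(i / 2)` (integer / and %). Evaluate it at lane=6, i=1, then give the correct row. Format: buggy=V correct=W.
buggy=3 correct=5

`(lane / 4)*2 + (i % 2) + 8*(i / 2)`[6,1]->3
6: g=1,t=2
[1] (2*2+1,1) = (5,1)
row: 3 vs 5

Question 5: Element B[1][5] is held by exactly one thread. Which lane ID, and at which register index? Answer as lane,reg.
20,1

c: 5->gid=5  r: 1->tid=0,i&1=1
L=5*4+0=20  i=1=1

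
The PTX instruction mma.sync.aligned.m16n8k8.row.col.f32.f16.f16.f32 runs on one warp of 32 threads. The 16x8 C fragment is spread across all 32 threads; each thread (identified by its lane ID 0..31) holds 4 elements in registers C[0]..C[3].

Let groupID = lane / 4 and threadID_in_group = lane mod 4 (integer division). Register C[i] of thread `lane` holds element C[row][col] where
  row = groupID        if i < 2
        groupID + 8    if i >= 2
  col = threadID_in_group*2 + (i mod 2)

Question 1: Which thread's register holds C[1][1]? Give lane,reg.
r=1→G=1,rhi=0  c=1→T=0,p=1
L=1*4+0=4  i=0*2+1=1

4,1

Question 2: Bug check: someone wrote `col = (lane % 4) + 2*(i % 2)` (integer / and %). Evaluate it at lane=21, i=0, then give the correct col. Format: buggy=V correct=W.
buggy=1 correct=2

`(lane % 4) + 2*(i % 2)`[21,0]⇒1
lane 21⇒21/4=5, 21 mod 4=1
i=0  r:5+0⇒5  c:2·1+0⇒2
col: 1 vs 2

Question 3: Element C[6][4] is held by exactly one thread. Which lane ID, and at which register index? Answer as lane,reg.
26,0

r: 6->gid=6,r8=0  c: 4->tid=2,i&1=0
L=6*4+2=26  i=0*2+0=0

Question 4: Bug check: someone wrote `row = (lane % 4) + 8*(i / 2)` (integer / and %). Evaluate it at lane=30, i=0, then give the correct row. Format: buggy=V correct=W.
`(lane % 4) + 8*(i / 2)`[30,0]⇒2
lane 30: gr=7 (30/4), th=2 (30%4)
i=0: r=7+0=7, c=2*2+0=4
row: 2 vs 7

buggy=2 correct=7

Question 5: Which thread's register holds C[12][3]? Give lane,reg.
17,3

r=12->g=4,rb=1  c=3->t=1,b0=1
L=4*4+1=17  i=1*2+1=3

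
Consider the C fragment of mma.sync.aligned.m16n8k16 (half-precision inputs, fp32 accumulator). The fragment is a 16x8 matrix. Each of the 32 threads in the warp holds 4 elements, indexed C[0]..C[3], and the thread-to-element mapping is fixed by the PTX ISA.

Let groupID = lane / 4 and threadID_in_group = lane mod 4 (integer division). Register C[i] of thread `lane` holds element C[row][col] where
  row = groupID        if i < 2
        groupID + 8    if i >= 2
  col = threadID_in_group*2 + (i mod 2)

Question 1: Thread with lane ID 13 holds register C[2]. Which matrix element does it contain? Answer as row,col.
13: g=3,t=1
[2] (3+8,1*2+0) = (11,2)

11,2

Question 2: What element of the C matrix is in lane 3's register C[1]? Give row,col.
3: gr=0,th=3
[1] (0+0,3*2+1) = (0,7)

0,7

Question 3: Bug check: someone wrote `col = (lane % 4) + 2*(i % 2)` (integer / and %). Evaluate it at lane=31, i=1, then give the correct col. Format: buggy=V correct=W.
buggy=5 correct=7

`(lane % 4) + 2*(i % 2)`[31,1]->5
31: gid=7,tid=3
[1] (7+0,3*2+1) = (7,7)
col: 5 vs 7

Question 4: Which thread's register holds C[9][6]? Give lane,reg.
r:9=>grp=1,rB=1  c:6=>tig=3,lo=0
L=1*4+3=7  i=1*2+0=2

7,2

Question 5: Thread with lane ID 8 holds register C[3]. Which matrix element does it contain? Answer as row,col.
lane 8: grp=2 (8/4), tig=0 (8%4)
i=3: r=2+8=10, c=0*2+1=1

10,1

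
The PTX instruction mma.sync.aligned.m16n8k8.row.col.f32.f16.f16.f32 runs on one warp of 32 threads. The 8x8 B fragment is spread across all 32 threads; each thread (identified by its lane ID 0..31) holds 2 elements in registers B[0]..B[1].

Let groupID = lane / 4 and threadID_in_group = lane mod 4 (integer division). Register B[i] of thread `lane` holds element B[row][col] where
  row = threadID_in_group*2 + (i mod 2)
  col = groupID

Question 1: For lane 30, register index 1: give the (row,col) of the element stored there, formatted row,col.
5,7

lane 30=>30/4=7, 30 mod 4=2
i=1  r:2·2+1=>5  c:7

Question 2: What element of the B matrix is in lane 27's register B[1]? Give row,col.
7,6

27: g=6,t=3
[1] (3*2+1,6) = (7,6)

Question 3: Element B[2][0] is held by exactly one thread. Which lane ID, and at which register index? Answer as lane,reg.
1,0

c=0⇒gr=0  r=2⇒th=1,odd=0
L=0*4+1=1  i=0=0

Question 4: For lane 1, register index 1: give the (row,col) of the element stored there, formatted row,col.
lane 1: g=0 (1/4), t=1 (1%4)
i=1: r=1*2+1=3, c=g=0

3,0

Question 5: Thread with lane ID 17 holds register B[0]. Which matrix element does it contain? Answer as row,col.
2,4

17: gid=4,tid=1
[0] (1*2+0,4) = (2,4)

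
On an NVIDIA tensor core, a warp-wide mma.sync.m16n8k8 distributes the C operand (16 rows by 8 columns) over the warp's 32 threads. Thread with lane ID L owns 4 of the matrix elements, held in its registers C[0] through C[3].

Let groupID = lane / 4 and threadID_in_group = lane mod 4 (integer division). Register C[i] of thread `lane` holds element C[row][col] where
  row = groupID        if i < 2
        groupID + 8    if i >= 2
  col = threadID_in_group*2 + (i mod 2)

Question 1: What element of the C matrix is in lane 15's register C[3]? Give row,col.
11,7

15: g=3,t=3
[3] (3+8,3*2+1) = (11,7)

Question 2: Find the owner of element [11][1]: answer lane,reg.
12,3

r=11->g=3,rb=1  c=1->t=0,b0=1
L=3*4+0=12  i=1*2+1=3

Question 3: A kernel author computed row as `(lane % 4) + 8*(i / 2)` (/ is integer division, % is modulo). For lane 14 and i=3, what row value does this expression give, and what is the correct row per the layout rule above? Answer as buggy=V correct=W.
buggy=10 correct=11

`(lane % 4) + 8*(i / 2)`[14,3]⇒10
L=14⇒gr=14>>2=3, th=14&3=2
[3]⇒row 3+8=11  col 2·2+1=5
row: 10 vs 11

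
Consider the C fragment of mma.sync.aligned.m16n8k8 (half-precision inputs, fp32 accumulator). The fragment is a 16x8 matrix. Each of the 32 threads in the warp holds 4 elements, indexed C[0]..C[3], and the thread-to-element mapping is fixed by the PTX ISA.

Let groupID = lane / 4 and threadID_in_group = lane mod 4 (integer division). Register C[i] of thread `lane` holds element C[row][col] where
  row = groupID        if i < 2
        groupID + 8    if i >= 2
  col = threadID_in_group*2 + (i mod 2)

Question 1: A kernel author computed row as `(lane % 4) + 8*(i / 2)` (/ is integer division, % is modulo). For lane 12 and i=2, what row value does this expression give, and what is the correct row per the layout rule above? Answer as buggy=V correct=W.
buggy=8 correct=11

`(lane % 4) + 8*(i / 2)`[12,2]=>8
lane 12: grp=3 (12/4), tig=0 (12%4)
i=2: r=3+8=11, c=0*2+0=0
row: 8 vs 11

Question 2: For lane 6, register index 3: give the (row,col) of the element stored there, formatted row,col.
9,5

lane 6: gr=1 (6/4), th=2 (6%4)
i=3: r=1+8=9, c=2*2+1=5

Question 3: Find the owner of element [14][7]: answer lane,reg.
r: 14->gid=6,r8=1  c: 7->tid=3,i&1=1
L=6*4+3=27  i=1*2+1=3

27,3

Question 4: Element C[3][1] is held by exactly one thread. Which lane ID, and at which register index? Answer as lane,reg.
r:3=>grp=3,rB=0  c:1=>tig=0,lo=1
L=3*4+0=12  i=0*2+1=1

12,1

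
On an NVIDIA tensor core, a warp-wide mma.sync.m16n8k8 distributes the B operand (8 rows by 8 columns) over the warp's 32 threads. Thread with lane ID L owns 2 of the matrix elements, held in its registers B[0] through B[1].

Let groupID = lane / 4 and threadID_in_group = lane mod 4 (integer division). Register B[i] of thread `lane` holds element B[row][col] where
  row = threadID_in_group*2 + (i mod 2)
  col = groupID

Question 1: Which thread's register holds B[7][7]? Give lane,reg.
c:7=>grp=7  r:7=>tig=3,lo=1
L=7*4+3=31  i=1=1

31,1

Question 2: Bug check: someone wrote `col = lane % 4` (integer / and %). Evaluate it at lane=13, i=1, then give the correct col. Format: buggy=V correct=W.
buggy=1 correct=3

`lane % 4`[13,1]->1
L=13->gid=13>>2=3, tid=13&3=1
[1]->row 1·2+1=3  col gid=3
col: 1 vs 3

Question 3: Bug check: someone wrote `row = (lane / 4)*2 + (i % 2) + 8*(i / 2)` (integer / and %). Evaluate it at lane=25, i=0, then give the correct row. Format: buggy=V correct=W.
buggy=12 correct=2

`(lane / 4)*2 + (i % 2) + 8*(i / 2)`[25,0]->12
L=25->gid=25>>2=6, tid=25&3=1
[0]->row 1·2+0=2  col gid=6
row: 12 vs 2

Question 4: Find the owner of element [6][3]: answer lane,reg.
c:3=>grp=3  r:6=>tig=3,lo=0
L=3*4+3=15  i=0=0

15,0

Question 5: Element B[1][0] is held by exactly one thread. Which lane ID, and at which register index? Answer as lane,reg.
c: 0->gid=0  r: 1->tid=0,i&1=1
L=0*4+0=0  i=1=1

0,1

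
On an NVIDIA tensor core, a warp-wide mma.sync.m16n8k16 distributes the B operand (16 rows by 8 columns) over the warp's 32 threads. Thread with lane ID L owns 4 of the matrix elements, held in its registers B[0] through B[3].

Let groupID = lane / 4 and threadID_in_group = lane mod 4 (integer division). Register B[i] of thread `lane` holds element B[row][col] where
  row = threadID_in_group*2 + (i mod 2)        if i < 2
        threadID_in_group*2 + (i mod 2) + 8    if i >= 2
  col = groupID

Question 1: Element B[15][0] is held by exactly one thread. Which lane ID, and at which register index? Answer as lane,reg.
c=0→G=0  r=15→rhi=1,T=3,p=1
L=0*4+3=3  i=1*2+1=3

3,3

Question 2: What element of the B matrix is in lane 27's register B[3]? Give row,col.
L=27->g=27>>2=6, t=27&3=3
[3]->row 3·2+1+8=15  col g=6

15,6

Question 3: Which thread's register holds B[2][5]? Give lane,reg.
21,0

c=5->g=5  r=2->rb=0,t=1,b0=0
L=5*4+1=21  i=0*2+0=0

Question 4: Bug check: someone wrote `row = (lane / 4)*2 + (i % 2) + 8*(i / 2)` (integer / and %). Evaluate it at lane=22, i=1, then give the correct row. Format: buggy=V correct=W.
buggy=11 correct=5

`(lane / 4)*2 + (i % 2) + 8*(i / 2)`[22,1]->11
lane 22->22/4=5, 22 mod 4=2
i=1  r:2·2+1+0->5  c:5
row: 11 vs 5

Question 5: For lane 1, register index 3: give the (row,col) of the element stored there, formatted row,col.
11,0

1: gid=0,tid=1
[3] (1*2+1+8,0) = (11,0)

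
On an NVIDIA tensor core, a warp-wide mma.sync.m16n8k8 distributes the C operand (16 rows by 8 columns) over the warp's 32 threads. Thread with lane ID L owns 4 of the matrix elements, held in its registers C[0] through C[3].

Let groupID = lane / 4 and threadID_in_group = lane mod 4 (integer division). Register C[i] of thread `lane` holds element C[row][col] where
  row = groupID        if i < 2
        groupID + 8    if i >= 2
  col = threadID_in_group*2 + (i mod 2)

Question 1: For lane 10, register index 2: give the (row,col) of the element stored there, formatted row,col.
10: g=2,t=2
[2] (2+8,2*2+0) = (10,4)

10,4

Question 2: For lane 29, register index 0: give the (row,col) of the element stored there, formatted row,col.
7,2

lane 29: gr=7 (29/4), th=1 (29%4)
i=0: r=7+0=7, c=1*2+0=2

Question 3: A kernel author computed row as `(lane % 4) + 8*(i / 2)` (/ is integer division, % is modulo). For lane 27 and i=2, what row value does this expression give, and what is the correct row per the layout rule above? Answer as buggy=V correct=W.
buggy=11 correct=14

`(lane % 4) + 8*(i / 2)`[27,2]⇒11
lane 27⇒27/4=6, 27 mod 4=3
i=2  r:6+8⇒14  c:2·3+0⇒6
row: 11 vs 14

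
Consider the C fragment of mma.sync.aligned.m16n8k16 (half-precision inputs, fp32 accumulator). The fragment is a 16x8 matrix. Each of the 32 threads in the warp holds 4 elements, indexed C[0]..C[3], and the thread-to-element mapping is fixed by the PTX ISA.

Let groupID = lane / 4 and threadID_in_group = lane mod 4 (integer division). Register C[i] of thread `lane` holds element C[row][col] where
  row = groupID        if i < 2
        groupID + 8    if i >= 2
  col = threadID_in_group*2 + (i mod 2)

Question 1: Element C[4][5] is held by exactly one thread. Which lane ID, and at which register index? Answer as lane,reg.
18,1

r: 4->gid=4,r8=0  c: 5->tid=2,i&1=1
L=4*4+2=18  i=0*2+1=1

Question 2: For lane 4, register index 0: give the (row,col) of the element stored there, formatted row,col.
1,0

4: gid=1,tid=0
[0] (1+0,0*2+0) = (1,0)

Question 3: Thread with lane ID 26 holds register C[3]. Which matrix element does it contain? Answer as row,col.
L=26⇒gr=26>>2=6, th=26&3=2
[3]⇒row 6+8=14  col 2·2+1=5

14,5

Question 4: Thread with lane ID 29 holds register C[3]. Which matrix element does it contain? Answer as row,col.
L=29->gid=29>>2=7, tid=29&3=1
[3]->row 7+8=15  col 1·2+1=3

15,3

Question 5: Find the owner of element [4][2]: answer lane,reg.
r=4→G=4,rhi=0  c=2→T=1,p=0
L=4*4+1=17  i=0*2+0=0

17,0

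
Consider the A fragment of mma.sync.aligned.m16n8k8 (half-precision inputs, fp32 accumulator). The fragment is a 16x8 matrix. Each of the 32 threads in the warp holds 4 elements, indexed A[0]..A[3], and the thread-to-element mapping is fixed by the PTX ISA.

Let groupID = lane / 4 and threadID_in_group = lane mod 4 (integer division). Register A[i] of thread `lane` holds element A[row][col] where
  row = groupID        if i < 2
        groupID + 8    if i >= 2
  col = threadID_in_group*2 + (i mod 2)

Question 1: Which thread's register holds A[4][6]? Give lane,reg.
r=4→G=4,rhi=0  c=6→T=3,p=0
L=4*4+3=19  i=0*2+0=0

19,0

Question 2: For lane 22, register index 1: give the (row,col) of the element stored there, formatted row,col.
5,5

22: g=5,t=2
[1] (5+0,2*2+1) = (5,5)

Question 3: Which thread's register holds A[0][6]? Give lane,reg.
3,0

r=0->g=0,rb=0  c=6->t=3,b0=0
L=0*4+3=3  i=0*2+0=0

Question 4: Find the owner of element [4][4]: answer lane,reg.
r:4=>grp=4,rB=0  c:4=>tig=2,lo=0
L=4*4+2=18  i=0*2+0=0

18,0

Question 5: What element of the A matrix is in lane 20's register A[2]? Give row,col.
20: g=5,t=0
[2] (5+8,0*2+0) = (13,0)

13,0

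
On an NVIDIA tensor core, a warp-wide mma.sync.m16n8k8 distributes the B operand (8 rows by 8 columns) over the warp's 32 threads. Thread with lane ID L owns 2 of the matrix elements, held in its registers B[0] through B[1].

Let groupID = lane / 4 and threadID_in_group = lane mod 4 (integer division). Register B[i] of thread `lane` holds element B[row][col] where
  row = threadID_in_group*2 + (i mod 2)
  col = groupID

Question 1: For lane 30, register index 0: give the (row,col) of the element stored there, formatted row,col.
4,7

lane 30: grp=7 (30/4), tig=2 (30%4)
i=0: r=2*2+0=4, c=grp=7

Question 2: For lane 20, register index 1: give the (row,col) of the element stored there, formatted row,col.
20: gr=5,th=0
[1] (0*2+1,5) = (1,5)

1,5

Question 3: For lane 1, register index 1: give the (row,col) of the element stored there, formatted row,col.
3,0

1: gr=0,th=1
[1] (1*2+1,0) = (3,0)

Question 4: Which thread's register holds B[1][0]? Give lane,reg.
0,1

c:0=>grp=0  r:1=>tig=0,lo=1
L=0*4+0=0  i=1=1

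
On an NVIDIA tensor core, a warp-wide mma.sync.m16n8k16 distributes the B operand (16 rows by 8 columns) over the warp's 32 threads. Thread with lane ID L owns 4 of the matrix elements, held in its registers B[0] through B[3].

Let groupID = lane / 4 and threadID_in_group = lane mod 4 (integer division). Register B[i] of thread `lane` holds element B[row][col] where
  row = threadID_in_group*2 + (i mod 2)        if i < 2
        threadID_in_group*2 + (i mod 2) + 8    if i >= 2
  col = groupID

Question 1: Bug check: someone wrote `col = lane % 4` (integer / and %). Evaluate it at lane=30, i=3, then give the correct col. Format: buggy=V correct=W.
`lane % 4`[30,3]->2
lane 30: g=7 (30/4), t=2 (30%4)
i=3: r=2*2+1+8=13, c=g=7
col: 2 vs 7

buggy=2 correct=7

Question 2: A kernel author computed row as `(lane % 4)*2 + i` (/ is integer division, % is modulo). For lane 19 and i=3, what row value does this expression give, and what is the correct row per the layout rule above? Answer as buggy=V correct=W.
`(lane % 4)*2 + i`[19,3]->9
L=19->g=19>>2=4, t=19&3=3
[3]->row 3·2+1+8=15  col g=4
row: 9 vs 15

buggy=9 correct=15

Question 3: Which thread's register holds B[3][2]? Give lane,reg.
c=2->g=2  r=3->rb=0,t=1,b0=1
L=2*4+1=9  i=0*2+1=1

9,1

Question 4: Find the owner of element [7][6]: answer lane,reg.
27,1

c=6→G=6  r=7→rhi=0,T=3,p=1
L=6*4+3=27  i=0*2+1=1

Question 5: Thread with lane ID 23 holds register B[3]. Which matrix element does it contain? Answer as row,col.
L=23=>grp=23>>2=5, tig=23&3=3
[3]=>row 3·2+1+8=15  col grp=5

15,5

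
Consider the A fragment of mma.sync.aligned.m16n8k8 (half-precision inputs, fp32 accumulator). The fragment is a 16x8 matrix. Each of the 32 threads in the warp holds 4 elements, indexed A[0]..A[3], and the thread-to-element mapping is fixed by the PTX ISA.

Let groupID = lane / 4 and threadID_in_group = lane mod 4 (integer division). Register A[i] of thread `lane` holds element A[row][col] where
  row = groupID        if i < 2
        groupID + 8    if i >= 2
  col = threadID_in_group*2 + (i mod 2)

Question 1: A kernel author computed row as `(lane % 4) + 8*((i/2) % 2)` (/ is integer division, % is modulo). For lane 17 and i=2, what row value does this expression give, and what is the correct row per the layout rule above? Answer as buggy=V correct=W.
buggy=9 correct=12

`(lane % 4) + 8*((i/2) % 2)`[17,2]->9
L=17->g=17>>2=4, t=17&3=1
[2]->row 4+8=12  col 1·2+0=2
row: 9 vs 12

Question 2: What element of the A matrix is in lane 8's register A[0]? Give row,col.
lane 8=>8/4=2, 8 mod 4=0
i=0  r:2+0=>2  c:2·0+0=>0

2,0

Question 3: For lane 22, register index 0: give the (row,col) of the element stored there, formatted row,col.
L=22->g=22>>2=5, t=22&3=2
[0]->row 5+0=5  col 2·2+0=4

5,4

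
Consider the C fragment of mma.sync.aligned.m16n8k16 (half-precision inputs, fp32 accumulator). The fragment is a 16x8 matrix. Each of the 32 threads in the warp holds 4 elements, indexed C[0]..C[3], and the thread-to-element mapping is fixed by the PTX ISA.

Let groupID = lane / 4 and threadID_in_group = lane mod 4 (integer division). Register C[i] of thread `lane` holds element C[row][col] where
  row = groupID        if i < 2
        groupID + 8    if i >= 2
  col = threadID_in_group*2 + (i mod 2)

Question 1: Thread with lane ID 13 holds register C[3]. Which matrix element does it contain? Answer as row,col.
L=13->gid=13>>2=3, tid=13&3=1
[3]->row 3+8=11  col 1·2+1=3

11,3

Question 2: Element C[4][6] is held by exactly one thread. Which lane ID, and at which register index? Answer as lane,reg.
19,0

r:4=>grp=4,rB=0  c:6=>tig=3,lo=0
L=4*4+3=19  i=0*2+0=0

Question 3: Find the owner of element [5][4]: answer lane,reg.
22,0

r=5->g=5,rb=0  c=4->t=2,b0=0
L=5*4+2=22  i=0*2+0=0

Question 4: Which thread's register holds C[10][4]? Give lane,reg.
r: 10->gid=2,r8=1  c: 4->tid=2,i&1=0
L=2*4+2=10  i=1*2+0=2

10,2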